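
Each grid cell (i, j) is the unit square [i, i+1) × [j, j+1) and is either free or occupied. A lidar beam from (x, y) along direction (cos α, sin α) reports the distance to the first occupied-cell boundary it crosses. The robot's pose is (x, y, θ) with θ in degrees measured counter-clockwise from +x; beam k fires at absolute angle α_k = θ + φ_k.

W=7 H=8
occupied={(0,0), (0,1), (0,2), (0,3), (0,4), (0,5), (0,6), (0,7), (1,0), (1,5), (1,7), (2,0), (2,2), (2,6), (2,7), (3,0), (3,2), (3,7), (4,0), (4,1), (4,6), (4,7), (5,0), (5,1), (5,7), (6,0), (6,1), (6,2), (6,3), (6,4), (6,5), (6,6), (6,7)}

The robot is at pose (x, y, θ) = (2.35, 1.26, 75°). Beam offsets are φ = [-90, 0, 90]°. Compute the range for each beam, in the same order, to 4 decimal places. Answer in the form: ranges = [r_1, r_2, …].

ranges = [1.0046, 0.7661, 1.3976]

beam 1: φ=-90°, α=345°
  cosα=0.9659 sinα=-0.2588 | (2,1) | tMaxX 0.6729 tMaxY 1.0046 | tΔX 1.0353 tΔY 3.8637
    t=0.6729 [x] (3,1)
    t=1.0046 [y] (3,0) — stop
  → r_1 = 1.0046
beam 2: φ=0°, α=75°
  cosα=0.2588 sinα=0.9659 | (2,1) | tMaxX 2.5114 tMaxY 0.7661 | tΔX 3.8637 tΔY 1.0353
    t=0.7661 [y] (2,2) — stop
  → r_2 = 0.7661
beam 3: φ=90°, α=165°
  cosα=-0.9659 sinα=0.2588 | (2,1) | tMaxX 0.3623 tMaxY 2.8591 | tΔX 1.0353 tΔY 3.8637
    t=0.3623 [x] (1,1)
    t=1.3976 [x] (0,1) — stop
  → r_3 = 1.3976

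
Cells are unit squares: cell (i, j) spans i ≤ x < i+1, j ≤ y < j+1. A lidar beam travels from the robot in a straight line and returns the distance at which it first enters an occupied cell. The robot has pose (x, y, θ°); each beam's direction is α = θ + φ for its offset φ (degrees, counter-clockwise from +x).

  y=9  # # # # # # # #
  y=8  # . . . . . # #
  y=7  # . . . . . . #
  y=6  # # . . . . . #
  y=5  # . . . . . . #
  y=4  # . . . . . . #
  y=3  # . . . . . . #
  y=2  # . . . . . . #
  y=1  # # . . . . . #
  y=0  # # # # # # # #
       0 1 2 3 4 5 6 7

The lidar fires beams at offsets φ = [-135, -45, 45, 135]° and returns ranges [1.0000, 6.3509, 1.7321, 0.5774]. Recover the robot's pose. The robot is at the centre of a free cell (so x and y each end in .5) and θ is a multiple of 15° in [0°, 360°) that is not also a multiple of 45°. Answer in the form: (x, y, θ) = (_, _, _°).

(x, y, θ) = (6.5, 2.5, 195°)

Candidates: 45 free-cell centres × 16 headings = 720 poses. Raycast each; keep the one whose scan matches to 4 dp.
  (1.5, 2.5, 165°): beam 1 = 6.3509 ≠ 1.0000 ✗
  (3.5, 3.5, 330°): beam 1 = 2.5882 ≠ 1.0000 ✗
  (5.5, 3.5, 300°): beam 1 = 4.6587 ≠ 1.0000 ✗
  (5.5, 7.5, 210°): beam 1 = 1.5529 ≠ 1.0000 ✗
  …
  (6.5, 2.5, 195°): r_1=1.0000, r_2=6.3509, r_3=1.7321, r_4=0.5774 — all match ✓
Only this pose fits every beam.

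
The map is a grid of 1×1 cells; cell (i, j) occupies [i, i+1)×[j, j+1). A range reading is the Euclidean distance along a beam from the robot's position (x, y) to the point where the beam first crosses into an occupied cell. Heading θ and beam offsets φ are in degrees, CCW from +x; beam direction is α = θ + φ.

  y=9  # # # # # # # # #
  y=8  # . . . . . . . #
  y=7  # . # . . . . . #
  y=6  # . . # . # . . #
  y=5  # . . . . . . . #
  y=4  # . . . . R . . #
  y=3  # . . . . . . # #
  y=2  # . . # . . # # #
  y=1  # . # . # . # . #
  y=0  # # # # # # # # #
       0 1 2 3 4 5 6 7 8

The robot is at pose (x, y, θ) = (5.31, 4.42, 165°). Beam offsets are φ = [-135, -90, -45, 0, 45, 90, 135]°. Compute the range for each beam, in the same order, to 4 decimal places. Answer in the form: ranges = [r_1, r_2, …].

ranges = [3.1061, 1.6357, 2.6200, 4.4620, 4.9768, 2.5054, 1.6397]

beam 1: φ=-135°, α=30°
  direction (0.8660, 0.5000); cell (5,4); t to first gridline: x 0.7967, y 1.1600 (then +1.1547 / +2.0000)
    (6,4) via x @ 0.7967
    (6,5) via y @ 1.1600
    (7,5) via x @ 1.9514
    (8,5) via x @ 3.1061  # hit
  → r_1 = 3.1061
beam 2: φ=-90°, α=75°
  direction (0.2588, 0.9659); cell (5,4); t to first gridline: x 2.6660, y 0.6005 (then +3.8637 / +1.0353)
    (5,5) via y @ 0.6005
    (5,6) via y @ 1.6357  # hit
  → r_2 = 1.6357
beam 3: φ=-45°, α=120°
  direction (-0.5000, 0.8660); cell (5,4); t to first gridline: x 0.6200, y 0.6697 (then +2.0000 / +1.1547)
    (4,4) via x @ 0.6200
    (4,5) via y @ 0.6697
    (4,6) via y @ 1.8244
    (3,6) via x @ 2.6200  # hit
  → r_3 = 2.6200
beam 4: φ=0°, α=165°
  direction (-0.9659, 0.2588); cell (5,4); t to first gridline: x 0.3209, y 2.2409 (then +1.0353 / +3.8637)
    (4,4) via x @ 0.3209
    (3,4) via x @ 1.3562
    (3,5) via y @ 2.2409
    (2,5) via x @ 2.3915
    (1,5) via x @ 3.4268
    (0,5) via x @ 4.4620  # hit
  → r_4 = 4.4620
beam 5: φ=45°, α=210°
  direction (-0.8660, -0.5000); cell (5,4); t to first gridline: x 0.3580, y 0.8400 (then +1.1547 / +2.0000)
    (4,4) via x @ 0.3580
    (4,3) via y @ 0.8400
    (3,3) via x @ 1.5127
    (2,3) via x @ 2.6674
    (2,2) via y @ 2.8400
    (1,2) via x @ 3.8221
    (1,1) via y @ 4.8400
    (0,1) via x @ 4.9768  # hit
  → r_5 = 4.9768
beam 6: φ=90°, α=255°
  direction (-0.2588, -0.9659); cell (5,4); t to first gridline: x 1.1977, y 0.4348 (then +3.8637 / +1.0353)
    (5,3) via y @ 0.4348
    (4,3) via x @ 1.1977
    (4,2) via y @ 1.4701
    (4,1) via y @ 2.5054  # hit
  → r_6 = 2.5054
beam 7: φ=135°, α=300°
  direction (0.5000, -0.8660); cell (5,4); t to first gridline: x 1.3800, y 0.4850 (then +2.0000 / +1.1547)
    (5,3) via y @ 0.4850
    (6,3) via x @ 1.3800
    (6,2) via y @ 1.6397  # hit
  → r_7 = 1.6397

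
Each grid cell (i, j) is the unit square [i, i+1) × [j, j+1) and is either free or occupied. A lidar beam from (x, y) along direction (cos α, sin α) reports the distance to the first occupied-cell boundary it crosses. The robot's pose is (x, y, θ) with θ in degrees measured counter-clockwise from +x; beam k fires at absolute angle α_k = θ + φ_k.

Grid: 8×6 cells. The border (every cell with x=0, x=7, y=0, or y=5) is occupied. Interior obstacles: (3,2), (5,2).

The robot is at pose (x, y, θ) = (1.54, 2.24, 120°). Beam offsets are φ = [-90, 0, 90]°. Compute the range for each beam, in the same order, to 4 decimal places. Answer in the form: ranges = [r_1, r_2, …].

beam 1: φ=-90°, α=30°
  direction (0.8660, 0.5000); cell (1,2); t to first gridline: x 0.5312, y 1.5200 (then +1.1547 / +2.0000)
    (2,2) via x @ 0.5312
    (2,3) via y @ 1.5200
    (3,3) via x @ 1.6859
    (4,3) via x @ 2.8406
    (4,4) via y @ 3.5200
    (5,4) via x @ 3.9953
    (6,4) via x @ 5.1500
    (6,5) via y @ 5.5200  # hit
  → r_1 = 5.5200
beam 2: φ=0°, α=120°
  direction (-0.5000, 0.8660); cell (1,2); t to first gridline: x 1.0800, y 0.8776 (then +2.0000 / +1.1547)
    (1,3) via y @ 0.8776
    (0,3) via x @ 1.0800  # hit
  → r_2 = 1.0800
beam 3: φ=90°, α=210°
  direction (-0.8660, -0.5000); cell (1,2); t to first gridline: x 0.6235, y 0.4800 (then +1.1547 / +2.0000)
    (1,1) via y @ 0.4800
    (0,1) via x @ 0.6235  # hit
  → r_3 = 0.6235

ranges = [5.5200, 1.0800, 0.6235]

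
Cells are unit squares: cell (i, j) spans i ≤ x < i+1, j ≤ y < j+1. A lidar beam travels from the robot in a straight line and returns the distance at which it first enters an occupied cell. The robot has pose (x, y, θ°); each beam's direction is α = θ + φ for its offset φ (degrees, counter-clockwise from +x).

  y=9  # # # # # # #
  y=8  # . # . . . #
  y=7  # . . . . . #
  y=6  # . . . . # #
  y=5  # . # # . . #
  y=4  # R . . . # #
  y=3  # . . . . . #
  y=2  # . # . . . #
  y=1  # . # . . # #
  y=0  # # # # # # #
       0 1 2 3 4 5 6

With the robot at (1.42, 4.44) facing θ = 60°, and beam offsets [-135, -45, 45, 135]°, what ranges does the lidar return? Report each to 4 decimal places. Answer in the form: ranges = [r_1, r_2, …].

beam 1: φ=-135°, α=285°
  dir = (cos 285°, sin 285°) = (0.2588, -0.9659); from cell (1,4)
  next x-line at t=2.2409, next y-line at t=0.4555; Δt_x=3.8637, Δt_y=1.0353
    y: enter (1,3) at t=0.4555
    y: enter (1,2) at t=1.4908
    x: enter (2,2) at t=2.2409 ← occupied
  → r_1 = 2.2409
beam 2: φ=-45°, α=15°
  dir = (cos 15°, sin 15°) = (0.9659, 0.2588); from cell (1,4)
  next x-line at t=0.6005, next y-line at t=2.1637; Δt_x=1.0353, Δt_y=3.8637
    x: enter (2,4) at t=0.6005
    x: enter (3,4) at t=1.6357
    y: enter (3,5) at t=2.1637 ← occupied
  → r_2 = 2.1637
beam 3: φ=45°, α=105°
  dir = (cos 105°, sin 105°) = (-0.2588, 0.9659); from cell (1,4)
  next x-line at t=1.6228, next y-line at t=0.5798; Δt_x=3.8637, Δt_y=1.0353
    y: enter (1,5) at t=0.5798
    y: enter (1,6) at t=1.6150
    x: enter (0,6) at t=1.6228 ← occupied
  → r_3 = 1.6228
beam 4: φ=135°, α=195°
  dir = (cos 195°, sin 195°) = (-0.9659, -0.2588); from cell (1,4)
  next x-line at t=0.4348, next y-line at t=1.7000; Δt_x=1.0353, Δt_y=3.8637
    x: enter (0,4) at t=0.4348 ← occupied
  → r_4 = 0.4348

ranges = [2.2409, 2.1637, 1.6228, 0.4348]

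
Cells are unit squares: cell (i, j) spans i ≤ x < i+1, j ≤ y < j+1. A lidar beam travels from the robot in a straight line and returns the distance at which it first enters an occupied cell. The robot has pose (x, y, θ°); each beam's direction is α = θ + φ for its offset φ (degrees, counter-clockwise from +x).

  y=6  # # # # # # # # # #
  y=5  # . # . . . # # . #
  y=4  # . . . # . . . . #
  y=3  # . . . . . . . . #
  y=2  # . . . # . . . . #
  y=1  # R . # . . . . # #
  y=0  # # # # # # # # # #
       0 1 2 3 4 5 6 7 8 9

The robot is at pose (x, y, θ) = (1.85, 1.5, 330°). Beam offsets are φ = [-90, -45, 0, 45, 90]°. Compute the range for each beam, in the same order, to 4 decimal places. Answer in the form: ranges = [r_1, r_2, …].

beam 1: φ=-90°, α=240°
  dir = (cos 240°, sin 240°) = (-0.5000, -0.8660); from cell (1,1)
  next x-line at t=1.7000, next y-line at t=0.5774; Δt_x=2.0000, Δt_y=1.1547
    y: enter (1,0) at t=0.5774 ← occupied
  → r_1 = 0.5774
beam 2: φ=-45°, α=285°
  dir = (cos 285°, sin 285°) = (0.2588, -0.9659); from cell (1,1)
  next x-line at t=0.5796, next y-line at t=0.5176; Δt_x=3.8637, Δt_y=1.0353
    y: enter (1,0) at t=0.5176 ← occupied
  → r_2 = 0.5176
beam 3: φ=0°, α=330°
  dir = (cos 330°, sin 330°) = (0.8660, -0.5000); from cell (1,1)
  next x-line at t=0.1732, next y-line at t=1.0000; Δt_x=1.1547, Δt_y=2.0000
    x: enter (2,1) at t=0.1732
    y: enter (2,0) at t=1.0000 ← occupied
  → r_3 = 1.0000
beam 4: φ=45°, α=15°
  dir = (cos 15°, sin 15°) = (0.9659, 0.2588); from cell (1,1)
  next x-line at t=0.1553, next y-line at t=1.9319; Δt_x=1.0353, Δt_y=3.8637
    x: enter (2,1) at t=0.1553
    x: enter (3,1) at t=1.1906 ← occupied
  → r_4 = 1.1906
beam 5: φ=90°, α=60°
  dir = (cos 60°, sin 60°) = (0.5000, 0.8660); from cell (1,1)
  next x-line at t=0.3000, next y-line at t=0.5774; Δt_x=2.0000, Δt_y=1.1547
    x: enter (2,1) at t=0.3000
    y: enter (2,2) at t=0.5774
    y: enter (2,3) at t=1.7321
    x: enter (3,3) at t=2.3000
    y: enter (3,4) at t=2.8868
    y: enter (3,5) at t=4.0415
    x: enter (4,5) at t=4.3000
    y: enter (4,6) at t=5.1962 ← occupied
  → r_5 = 5.1962

ranges = [0.5774, 0.5176, 1.0000, 1.1906, 5.1962]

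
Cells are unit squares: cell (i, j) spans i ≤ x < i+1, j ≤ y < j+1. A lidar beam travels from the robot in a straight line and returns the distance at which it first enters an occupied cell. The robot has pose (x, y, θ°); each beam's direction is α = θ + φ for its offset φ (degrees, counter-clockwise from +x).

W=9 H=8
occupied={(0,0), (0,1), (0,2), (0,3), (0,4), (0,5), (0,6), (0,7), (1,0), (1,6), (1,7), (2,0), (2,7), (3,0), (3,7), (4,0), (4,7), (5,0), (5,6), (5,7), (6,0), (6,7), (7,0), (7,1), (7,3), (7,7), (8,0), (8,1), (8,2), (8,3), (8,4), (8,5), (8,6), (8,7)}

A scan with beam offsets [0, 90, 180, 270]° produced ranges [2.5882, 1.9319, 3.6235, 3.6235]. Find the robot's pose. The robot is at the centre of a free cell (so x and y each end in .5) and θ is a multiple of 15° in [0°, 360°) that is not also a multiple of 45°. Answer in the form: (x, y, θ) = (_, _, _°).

(x, y, θ) = (4.5, 4.5, 345°)

The pose lattice has 38·16 = 608 candidates. Test each by forward raycasting.
  (7.5, 6.5, 120°): beam 1 = 0.5774 ≠ 2.5882 ✗
  (6.5, 5.5, 240°): beam 1 = 5.1962 ≠ 2.5882 ✗
  (6.5, 6.5, 120°): beam 1 = 0.5774 ≠ 2.5882 ✗
  (7.5, 4.5, 255°): beam 1 = 0.5176 ≠ 2.5882 ✗
  …
  (4.5, 4.5, 345°): r_1=2.5882, r_2=1.9319, r_3=3.6235, r_4=3.6235 — all match ✓
No second candidate reproduces the full scan.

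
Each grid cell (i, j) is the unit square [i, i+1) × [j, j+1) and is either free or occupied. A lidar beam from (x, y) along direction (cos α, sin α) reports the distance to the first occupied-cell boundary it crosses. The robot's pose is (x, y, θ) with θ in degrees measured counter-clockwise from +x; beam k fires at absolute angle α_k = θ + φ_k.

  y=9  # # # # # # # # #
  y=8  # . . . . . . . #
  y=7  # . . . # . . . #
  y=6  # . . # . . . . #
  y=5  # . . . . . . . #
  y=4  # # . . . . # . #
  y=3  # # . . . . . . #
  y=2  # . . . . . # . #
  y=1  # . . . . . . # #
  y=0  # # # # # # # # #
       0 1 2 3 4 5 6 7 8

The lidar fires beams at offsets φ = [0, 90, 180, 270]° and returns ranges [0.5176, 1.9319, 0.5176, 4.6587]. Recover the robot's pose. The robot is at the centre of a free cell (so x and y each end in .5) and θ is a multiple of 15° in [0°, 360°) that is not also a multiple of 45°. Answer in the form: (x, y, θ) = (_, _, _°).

(x, y, θ) = (7.5, 4.5, 195°)

Enumerate (i+0.5, j+0.5, θ) over the 49 free cells and 16 admissible headings. For each, cast all 4 beams and compare to the given ranges.
  (3.5, 3.5, 330°): beam 1 = 2.8868 ≠ 0.5176 ✗
  (3.5, 1.5, 330°): beam 1 = 1.0000 ≠ 0.5176 ✗
  (1.5, 5.5, 195°): beam 2 = 0.5176 ≠ 1.9319 ✗
  (3.5, 3.5, 150°): beam 1 = 1.7321 ≠ 0.5176 ✗
  (5.5, 6.5, 240°): beam 1 = 6.3509 ≠ 0.5176 ✗
  …
  (7.5, 4.5, 195°): r_1=0.5176, r_2=1.9319, r_3=0.5176, r_4=4.6587 — all match ✓
Only this pose fits every beam.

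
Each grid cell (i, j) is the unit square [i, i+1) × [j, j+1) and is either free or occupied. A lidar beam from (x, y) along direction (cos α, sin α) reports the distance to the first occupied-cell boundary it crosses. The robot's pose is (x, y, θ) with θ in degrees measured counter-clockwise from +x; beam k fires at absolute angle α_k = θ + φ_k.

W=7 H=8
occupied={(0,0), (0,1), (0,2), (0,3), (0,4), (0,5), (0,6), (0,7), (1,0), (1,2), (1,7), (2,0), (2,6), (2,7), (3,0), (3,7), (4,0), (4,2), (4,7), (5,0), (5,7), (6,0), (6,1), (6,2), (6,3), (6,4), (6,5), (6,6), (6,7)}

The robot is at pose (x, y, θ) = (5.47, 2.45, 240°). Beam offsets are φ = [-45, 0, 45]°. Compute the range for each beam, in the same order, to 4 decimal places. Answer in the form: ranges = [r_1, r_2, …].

ranges = [0.4866, 1.6743, 1.5012]

beam 1: φ=-45°, α=195°
  d=(-0.9659,-0.2588)  start (5,2)  tX=0.4866 tY=1.7387  stride 1/|dx|=1.0353 1/|dy|=3.8637
    cross x-line → (4,2), t=0.4866 (wall)
  → r_1 = 0.4866
beam 2: φ=0°, α=240°
  d=(-0.5000,-0.8660)  start (5,2)  tX=0.9400 tY=0.5196  stride 1/|dx|=2.0000 1/|dy|=1.1547
    cross y-line → (5,1), t=0.5196
    cross x-line → (4,1), t=0.9400
    cross y-line → (4,0), t=1.6743 (wall)
  → r_2 = 1.6743
beam 3: φ=45°, α=285°
  d=(0.2588,-0.9659)  start (5,2)  tX=2.0478 tY=0.4659  stride 1/|dx|=3.8637 1/|dy|=1.0353
    cross y-line → (5,1), t=0.4659
    cross y-line → (5,0), t=1.5012 (wall)
  → r_3 = 1.5012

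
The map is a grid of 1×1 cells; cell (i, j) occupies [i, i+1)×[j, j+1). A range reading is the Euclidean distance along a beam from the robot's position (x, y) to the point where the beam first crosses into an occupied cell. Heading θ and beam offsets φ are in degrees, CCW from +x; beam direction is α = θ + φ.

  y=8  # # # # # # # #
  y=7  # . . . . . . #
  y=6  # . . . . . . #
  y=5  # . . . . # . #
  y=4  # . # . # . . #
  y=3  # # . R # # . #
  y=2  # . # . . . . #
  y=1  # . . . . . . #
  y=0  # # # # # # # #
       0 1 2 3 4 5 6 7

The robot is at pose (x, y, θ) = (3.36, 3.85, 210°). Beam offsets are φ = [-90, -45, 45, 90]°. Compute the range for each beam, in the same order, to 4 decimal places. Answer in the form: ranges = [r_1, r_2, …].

beam 1: φ=-90°, α=120°
  dir = (cos 120°, sin 120°) = (-0.5000, 0.8660); from cell (3,3)
  next x-line at t=0.7200, next y-line at t=0.1732; Δt_x=2.0000, Δt_y=1.1547
    y: enter (3,4) at t=0.1732
    x: enter (2,4) at t=0.7200 ← occupied
  → r_1 = 0.7200
beam 2: φ=-45°, α=165°
  dir = (cos 165°, sin 165°) = (-0.9659, 0.2588); from cell (3,3)
  next x-line at t=0.3727, next y-line at t=0.5796; Δt_x=1.0353, Δt_y=3.8637
    x: enter (2,3) at t=0.3727
    y: enter (2,4) at t=0.5796 ← occupied
  → r_2 = 0.5796
beam 3: φ=45°, α=255°
  dir = (cos 255°, sin 255°) = (-0.2588, -0.9659); from cell (3,3)
  next x-line at t=1.3909, next y-line at t=0.8800; Δt_x=3.8637, Δt_y=1.0353
    y: enter (3,2) at t=0.8800
    x: enter (2,2) at t=1.3909 ← occupied
  → r_3 = 1.3909
beam 4: φ=90°, α=300°
  dir = (cos 300°, sin 300°) = (0.5000, -0.8660); from cell (3,3)
  next x-line at t=1.2800, next y-line at t=0.9815; Δt_x=2.0000, Δt_y=1.1547
    y: enter (3,2) at t=0.9815
    x: enter (4,2) at t=1.2800
    y: enter (4,1) at t=2.1362
    x: enter (5,1) at t=3.2800
    y: enter (5,0) at t=3.2909 ← occupied
  → r_4 = 3.2909

ranges = [0.7200, 0.5796, 1.3909, 3.2909]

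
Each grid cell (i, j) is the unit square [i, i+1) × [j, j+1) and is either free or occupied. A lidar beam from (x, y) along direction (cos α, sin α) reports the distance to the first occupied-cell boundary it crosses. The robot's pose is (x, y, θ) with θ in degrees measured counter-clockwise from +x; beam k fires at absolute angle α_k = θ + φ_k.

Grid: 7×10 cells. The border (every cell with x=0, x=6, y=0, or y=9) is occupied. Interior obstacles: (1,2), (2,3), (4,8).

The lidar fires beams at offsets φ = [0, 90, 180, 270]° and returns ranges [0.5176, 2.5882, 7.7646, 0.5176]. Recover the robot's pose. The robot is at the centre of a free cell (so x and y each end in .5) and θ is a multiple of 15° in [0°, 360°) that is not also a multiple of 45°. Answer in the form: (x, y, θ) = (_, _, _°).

Candidates: 37 free-cell centres × 16 headings = 592 poses. Raycast each; keep the one whose scan matches to 4 dp.
  (4.5, 6.5, 210°): beam 1 = 4.0415 ≠ 0.5176 ✗
  (3.5, 8.5, 300°): beam 1 = 5.0000 ≠ 0.5176 ✗
  (1.5, 8.5, 240°): beam 1 = 1.0000 ≠ 0.5176 ✗
  …
  (3.5, 8.5, 105°): r_1=0.5176, r_2=2.5882, r_3=7.7646, r_4=0.5176 — all match ✓
Only this pose fits every beam.

(x, y, θ) = (3.5, 8.5, 105°)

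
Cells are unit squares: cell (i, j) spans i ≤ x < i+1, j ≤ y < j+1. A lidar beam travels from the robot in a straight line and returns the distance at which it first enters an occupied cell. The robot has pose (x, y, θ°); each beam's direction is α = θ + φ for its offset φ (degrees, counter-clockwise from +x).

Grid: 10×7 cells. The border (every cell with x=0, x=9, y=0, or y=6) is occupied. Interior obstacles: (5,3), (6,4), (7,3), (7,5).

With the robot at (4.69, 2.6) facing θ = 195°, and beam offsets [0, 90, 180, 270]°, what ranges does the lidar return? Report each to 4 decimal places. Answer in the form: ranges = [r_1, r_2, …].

ranges = [3.8202, 1.6564, 2.3915, 3.5199]

beam 1: φ=0°, α=195°
  cosα=-0.9659 sinα=-0.2588 | (4,2) | tMaxX 0.7143 tMaxY 2.3182 | tΔX 1.0353 tΔY 3.8637
    t=0.7143 [x] (3,2)
    t=1.7496 [x] (2,2)
    t=2.3182 [y] (2,1)
    t=2.7849 [x] (1,1)
    t=3.8202 [x] (0,1) — stop
  → r_1 = 3.8202
beam 2: φ=90°, α=285°
  cosα=0.2588 sinα=-0.9659 | (4,2) | tMaxX 1.1977 tMaxY 0.6212 | tΔX 3.8637 tΔY 1.0353
    t=0.6212 [y] (4,1)
    t=1.1977 [x] (5,1)
    t=1.6564 [y] (5,0) — stop
  → r_2 = 1.6564
beam 3: φ=180°, α=15°
  cosα=0.9659 sinα=0.2588 | (4,2) | tMaxX 0.3209 tMaxY 1.5455 | tΔX 1.0353 tΔY 3.8637
    t=0.3209 [x] (5,2)
    t=1.3562 [x] (6,2)
    t=1.5455 [y] (6,3)
    t=2.3915 [x] (7,3) — stop
  → r_3 = 2.3915
beam 4: φ=270°, α=105°
  cosα=-0.2588 sinα=0.9659 | (4,2) | tMaxX 2.6660 tMaxY 0.4141 | tΔX 3.8637 tΔY 1.0353
    t=0.4141 [y] (4,3)
    t=1.4494 [y] (4,4)
    t=2.4847 [y] (4,5)
    t=2.6660 [x] (3,5)
    t=3.5199 [y] (3,6) — stop
  → r_4 = 3.5199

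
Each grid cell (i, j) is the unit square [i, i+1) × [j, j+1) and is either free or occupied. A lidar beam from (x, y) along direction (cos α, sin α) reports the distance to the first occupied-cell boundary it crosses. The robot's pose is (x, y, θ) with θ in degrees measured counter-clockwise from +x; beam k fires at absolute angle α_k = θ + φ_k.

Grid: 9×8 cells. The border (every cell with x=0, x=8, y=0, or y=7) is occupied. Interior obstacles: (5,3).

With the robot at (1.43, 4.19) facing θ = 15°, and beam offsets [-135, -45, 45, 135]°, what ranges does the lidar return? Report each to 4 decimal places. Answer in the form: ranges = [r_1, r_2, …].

ranges = [0.8600, 6.3800, 3.2447, 0.4965]

beam 1: φ=-135°, α=240°
  cosα=-0.5000 sinα=-0.8660 | (1,4) | tMaxX 0.8600 tMaxY 0.2194 | tΔX 2.0000 tΔY 1.1547
    t=0.2194 [y] (1,3)
    t=0.8600 [x] (0,3) — stop
  → r_1 = 0.8600
beam 2: φ=-45°, α=330°
  cosα=0.8660 sinα=-0.5000 | (1,4) | tMaxX 0.6582 tMaxY 0.3800 | tΔX 1.1547 tΔY 2.0000
    t=0.3800 [y] (1,3)
    t=0.6582 [x] (2,3)
    t=1.8129 [x] (3,3)
    t=2.3800 [y] (3,2)
    t=2.9676 [x] (4,2)
    t=4.1223 [x] (5,2)
    t=4.3800 [y] (5,1)
    t=5.2770 [x] (6,1)
    t=6.3800 [y] (6,0) — stop
  → r_2 = 6.3800
beam 3: φ=45°, α=60°
  cosα=0.5000 sinα=0.8660 | (1,4) | tMaxX 1.1400 tMaxY 0.9353 | tΔX 2.0000 tΔY 1.1547
    t=0.9353 [y] (1,5)
    t=1.1400 [x] (2,5)
    t=2.0900 [y] (2,6)
    t=3.1400 [x] (3,6)
    t=3.2447 [y] (3,7) — stop
  → r_3 = 3.2447
beam 4: φ=135°, α=150°
  cosα=-0.8660 sinα=0.5000 | (1,4) | tMaxX 0.4965 tMaxY 1.6200 | tΔX 1.1547 tΔY 2.0000
    t=0.4965 [x] (0,4) — stop
  → r_4 = 0.4965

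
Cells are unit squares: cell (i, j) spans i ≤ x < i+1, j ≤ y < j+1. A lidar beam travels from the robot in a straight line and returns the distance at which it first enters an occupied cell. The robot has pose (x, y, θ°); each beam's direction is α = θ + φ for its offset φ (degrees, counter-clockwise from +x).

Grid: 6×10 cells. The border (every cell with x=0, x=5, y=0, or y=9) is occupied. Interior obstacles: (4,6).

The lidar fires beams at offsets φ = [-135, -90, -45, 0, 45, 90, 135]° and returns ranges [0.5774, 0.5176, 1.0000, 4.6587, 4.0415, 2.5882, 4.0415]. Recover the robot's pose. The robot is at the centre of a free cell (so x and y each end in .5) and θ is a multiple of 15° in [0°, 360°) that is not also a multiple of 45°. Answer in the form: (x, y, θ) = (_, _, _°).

(x, y, θ) = (1.5, 5.5, 285°)

Candidates: 31 free-cell centres × 16 headings = 496 poses. Raycast each; keep the one whose scan matches to 4 dp.
  (3.5, 7.5, 345°): beam 1 = 2.8868 ≠ 0.5774 ✗
  (4.5, 4.5, 345°): beam 1 = 4.0415 ≠ 0.5774 ✗
  (3.5, 5.5, 240°): beam 1 = 3.6235 ≠ 0.5774 ✗
  (2.5, 7.5, 240°): beam 1 = 1.5529 ≠ 0.5774 ✗
  …
  (1.5, 5.5, 285°): r_1=0.5774, r_2=0.5176, r_3=1.0000, r_4=4.6587, r_5=4.0415, r_6=2.5882, r_7=4.0415 — all match ✓
Only this pose fits every beam.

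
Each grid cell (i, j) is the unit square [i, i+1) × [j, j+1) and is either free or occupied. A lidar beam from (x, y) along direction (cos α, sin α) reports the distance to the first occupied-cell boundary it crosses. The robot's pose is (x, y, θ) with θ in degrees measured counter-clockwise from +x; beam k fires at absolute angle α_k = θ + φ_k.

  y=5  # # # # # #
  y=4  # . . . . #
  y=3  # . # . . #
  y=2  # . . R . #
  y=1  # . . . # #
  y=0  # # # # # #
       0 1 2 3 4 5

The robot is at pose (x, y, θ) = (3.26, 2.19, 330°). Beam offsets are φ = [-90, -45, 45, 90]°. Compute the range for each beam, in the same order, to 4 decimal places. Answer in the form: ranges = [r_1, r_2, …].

ranges = [1.3741, 1.2320, 1.8014, 3.2447]

beam 1: φ=-90°, α=240°
  direction (-0.5000, -0.8660); cell (3,2); t to first gridline: x 0.5200, y 0.2194 (then +2.0000 / +1.1547)
    (3,1) via y @ 0.2194
    (2,1) via x @ 0.5200
    (2,0) via y @ 1.3741  # hit
  → r_1 = 1.3741
beam 2: φ=-45°, α=285°
  direction (0.2588, -0.9659); cell (3,2); t to first gridline: x 2.8591, y 0.1967 (then +3.8637 / +1.0353)
    (3,1) via y @ 0.1967
    (3,0) via y @ 1.2320  # hit
  → r_2 = 1.2320
beam 3: φ=45°, α=15°
  direction (0.9659, 0.2588); cell (3,2); t to first gridline: x 0.7661, y 3.1296 (then +1.0353 / +3.8637)
    (4,2) via x @ 0.7661
    (5,2) via x @ 1.8014  # hit
  → r_3 = 1.8014
beam 4: φ=90°, α=60°
  direction (0.5000, 0.8660); cell (3,2); t to first gridline: x 1.4800, y 0.9353 (then +2.0000 / +1.1547)
    (3,3) via y @ 0.9353
    (4,3) via x @ 1.4800
    (4,4) via y @ 2.0900
    (4,5) via y @ 3.2447  # hit
  → r_4 = 3.2447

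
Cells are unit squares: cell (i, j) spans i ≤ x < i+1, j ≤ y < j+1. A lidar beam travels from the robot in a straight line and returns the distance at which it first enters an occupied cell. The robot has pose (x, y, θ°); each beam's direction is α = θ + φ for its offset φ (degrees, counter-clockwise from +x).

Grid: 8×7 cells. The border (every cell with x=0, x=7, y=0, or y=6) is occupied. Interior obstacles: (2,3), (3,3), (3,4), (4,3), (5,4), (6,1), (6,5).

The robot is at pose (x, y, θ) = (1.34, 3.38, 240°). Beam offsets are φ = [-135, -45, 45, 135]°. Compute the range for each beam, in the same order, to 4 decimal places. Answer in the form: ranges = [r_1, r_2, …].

beam 1: φ=-135°, α=105°
  dir = (cos 105°, sin 105°) = (-0.2588, 0.9659); from cell (1,3)
  next x-line at t=1.3137, next y-line at t=0.6419; Δt_x=3.8637, Δt_y=1.0353
    y: enter (1,4) at t=0.6419
    x: enter (0,4) at t=1.3137 ← occupied
  → r_1 = 1.3137
beam 2: φ=-45°, α=195°
  dir = (cos 195°, sin 195°) = (-0.9659, -0.2588); from cell (1,3)
  next x-line at t=0.3520, next y-line at t=1.4682; Δt_x=1.0353, Δt_y=3.8637
    x: enter (0,3) at t=0.3520 ← occupied
  → r_2 = 0.3520
beam 3: φ=45°, α=285°
  dir = (cos 285°, sin 285°) = (0.2588, -0.9659); from cell (1,3)
  next x-line at t=2.5500, next y-line at t=0.3934; Δt_x=3.8637, Δt_y=1.0353
    y: enter (1,2) at t=0.3934
    y: enter (1,1) at t=1.4287
    y: enter (1,0) at t=2.4640 ← occupied
  → r_3 = 2.4640
beam 4: φ=135°, α=15°
  dir = (cos 15°, sin 15°) = (0.9659, 0.2588); from cell (1,3)
  next x-line at t=0.6833, next y-line at t=2.3955; Δt_x=1.0353, Δt_y=3.8637
    x: enter (2,3) at t=0.6833 ← occupied
  → r_4 = 0.6833

ranges = [1.3137, 0.3520, 2.4640, 0.6833]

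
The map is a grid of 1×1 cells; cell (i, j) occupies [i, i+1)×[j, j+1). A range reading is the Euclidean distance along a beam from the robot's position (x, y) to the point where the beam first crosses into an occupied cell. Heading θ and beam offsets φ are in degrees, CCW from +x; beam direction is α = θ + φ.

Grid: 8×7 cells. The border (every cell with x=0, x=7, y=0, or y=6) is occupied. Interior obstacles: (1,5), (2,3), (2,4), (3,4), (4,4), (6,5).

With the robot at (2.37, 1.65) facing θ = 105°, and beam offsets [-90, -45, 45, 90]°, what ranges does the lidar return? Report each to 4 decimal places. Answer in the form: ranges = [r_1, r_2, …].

ranges = [4.7933, 2.7135, 1.5819, 1.4183]

beam 1: φ=-90°, α=15°
  dir = (cos 15°, sin 15°) = (0.9659, 0.2588); from cell (2,1)
  next x-line at t=0.6522, next y-line at t=1.3523; Δt_x=1.0353, Δt_y=3.8637
    x: enter (3,1) at t=0.6522
    y: enter (3,2) at t=1.3523
    x: enter (4,2) at t=1.6875
    x: enter (5,2) at t=2.7228
    x: enter (6,2) at t=3.7581
    x: enter (7,2) at t=4.7933 ← occupied
  → r_1 = 4.7933
beam 2: φ=-45°, α=60°
  dir = (cos 60°, sin 60°) = (0.5000, 0.8660); from cell (2,1)
  next x-line at t=1.2600, next y-line at t=0.4041; Δt_x=2.0000, Δt_y=1.1547
    y: enter (2,2) at t=0.4041
    x: enter (3,2) at t=1.2600
    y: enter (3,3) at t=1.5588
    y: enter (3,4) at t=2.7135 ← occupied
  → r_2 = 2.7135
beam 3: φ=45°, α=150°
  dir = (cos 150°, sin 150°) = (-0.8660, 0.5000); from cell (2,1)
  next x-line at t=0.4272, next y-line at t=0.7000; Δt_x=1.1547, Δt_y=2.0000
    x: enter (1,1) at t=0.4272
    y: enter (1,2) at t=0.7000
    x: enter (0,2) at t=1.5819 ← occupied
  → r_3 = 1.5819
beam 4: φ=90°, α=195°
  dir = (cos 195°, sin 195°) = (-0.9659, -0.2588); from cell (2,1)
  next x-line at t=0.3831, next y-line at t=2.5114; Δt_x=1.0353, Δt_y=3.8637
    x: enter (1,1) at t=0.3831
    x: enter (0,1) at t=1.4183 ← occupied
  → r_4 = 1.4183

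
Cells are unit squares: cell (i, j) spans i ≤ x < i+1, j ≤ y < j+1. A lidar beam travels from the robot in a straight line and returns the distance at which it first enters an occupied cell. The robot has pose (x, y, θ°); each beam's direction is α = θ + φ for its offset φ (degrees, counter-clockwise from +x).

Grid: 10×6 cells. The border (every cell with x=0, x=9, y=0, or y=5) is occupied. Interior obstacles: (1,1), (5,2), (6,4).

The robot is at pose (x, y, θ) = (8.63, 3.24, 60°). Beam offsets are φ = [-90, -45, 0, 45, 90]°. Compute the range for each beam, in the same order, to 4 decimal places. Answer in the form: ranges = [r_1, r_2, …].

beam 1: φ=-90°, α=330°
  direction (0.8660, -0.5000); cell (8,3); t to first gridline: x 0.4272, y 0.4800 (then +1.1547 / +2.0000)
    (9,3) via x @ 0.4272  # hit
  → r_1 = 0.4272
beam 2: φ=-45°, α=15°
  direction (0.9659, 0.2588); cell (8,3); t to first gridline: x 0.3831, y 2.9364 (then +1.0353 / +3.8637)
    (9,3) via x @ 0.3831  # hit
  → r_2 = 0.3831
beam 3: φ=0°, α=60°
  direction (0.5000, 0.8660); cell (8,3); t to first gridline: x 0.7400, y 0.8776 (then +2.0000 / +1.1547)
    (9,3) via x @ 0.7400  # hit
  → r_3 = 0.7400
beam 4: φ=45°, α=105°
  direction (-0.2588, 0.9659); cell (8,3); t to first gridline: x 2.4341, y 0.7868 (then +3.8637 / +1.0353)
    (8,4) via y @ 0.7868
    (8,5) via y @ 1.8221  # hit
  → r_4 = 1.8221
beam 5: φ=90°, α=150°
  direction (-0.8660, 0.5000); cell (8,3); t to first gridline: x 0.7275, y 1.5200 (then +1.1547 / +2.0000)
    (7,3) via x @ 0.7275
    (7,4) via y @ 1.5200
    (6,4) via x @ 1.8822  # hit
  → r_5 = 1.8822

ranges = [0.4272, 0.3831, 0.7400, 1.8221, 1.8822]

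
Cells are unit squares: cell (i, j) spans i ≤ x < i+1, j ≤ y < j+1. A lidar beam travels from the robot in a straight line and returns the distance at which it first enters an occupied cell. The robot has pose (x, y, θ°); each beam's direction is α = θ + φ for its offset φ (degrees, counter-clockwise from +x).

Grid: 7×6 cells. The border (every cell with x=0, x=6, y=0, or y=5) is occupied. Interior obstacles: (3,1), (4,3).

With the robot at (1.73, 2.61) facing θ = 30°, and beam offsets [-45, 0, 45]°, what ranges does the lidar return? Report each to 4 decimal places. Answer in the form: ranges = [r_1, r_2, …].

ranges = [4.4206, 2.6212, 2.4743]

beam 1: φ=-45°, α=345°
  direction (0.9659, -0.2588); cell (1,2); t to first gridline: x 0.2795, y 2.3569 (then +1.0353 / +3.8637)
    (2,2) via x @ 0.2795
    (3,2) via x @ 1.3148
    (4,2) via x @ 2.3501
    (4,1) via y @ 2.3569
    (5,1) via x @ 3.3854
    (6,1) via x @ 4.4206  # hit
  → r_1 = 4.4206
beam 2: φ=0°, α=30°
  direction (0.8660, 0.5000); cell (1,2); t to first gridline: x 0.3118, y 0.7800 (then +1.1547 / +2.0000)
    (2,2) via x @ 0.3118
    (2,3) via y @ 0.7800
    (3,3) via x @ 1.4665
    (4,3) via x @ 2.6212  # hit
  → r_2 = 2.6212
beam 3: φ=45°, α=75°
  direction (0.2588, 0.9659); cell (1,2); t to first gridline: x 1.0432, y 0.4038 (then +3.8637 / +1.0353)
    (1,3) via y @ 0.4038
    (2,3) via x @ 1.0432
    (2,4) via y @ 1.4390
    (2,5) via y @ 2.4743  # hit
  → r_3 = 2.4743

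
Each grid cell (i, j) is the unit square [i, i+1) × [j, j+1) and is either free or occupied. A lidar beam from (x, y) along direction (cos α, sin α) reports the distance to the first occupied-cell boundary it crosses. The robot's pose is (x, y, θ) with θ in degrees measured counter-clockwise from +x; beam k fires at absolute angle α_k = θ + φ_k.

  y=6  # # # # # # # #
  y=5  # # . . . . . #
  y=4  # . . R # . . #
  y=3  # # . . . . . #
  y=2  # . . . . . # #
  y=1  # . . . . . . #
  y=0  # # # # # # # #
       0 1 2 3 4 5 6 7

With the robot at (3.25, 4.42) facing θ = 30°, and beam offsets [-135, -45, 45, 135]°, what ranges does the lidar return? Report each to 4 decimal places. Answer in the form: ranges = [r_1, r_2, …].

beam 1: φ=-135°, α=255°
  d=(-0.2588,-0.9659)  start (3,4)  tX=0.9659 tY=0.4348  stride 1/|dx|=3.8637 1/|dy|=1.0353
    cross y-line → (3,3), t=0.4348
    cross x-line → (2,3), t=0.9659
    cross y-line → (2,2), t=1.4701
    cross y-line → (2,1), t=2.5054
    cross y-line → (2,0), t=3.5406 (wall)
  → r_1 = 3.5406
beam 2: φ=-45°, α=345°
  d=(0.9659,-0.2588)  start (3,4)  tX=0.7765 tY=1.6228  stride 1/|dx|=1.0353 1/|dy|=3.8637
    cross x-line → (4,4), t=0.7765 (wall)
  → r_2 = 0.7765
beam 3: φ=45°, α=75°
  d=(0.2588,0.9659)  start (3,4)  tX=2.8978 tY=0.6005  stride 1/|dx|=3.8637 1/|dy|=1.0353
    cross y-line → (3,5), t=0.6005
    cross y-line → (3,6), t=1.6357 (wall)
  → r_3 = 1.6357
beam 4: φ=135°, α=165°
  d=(-0.9659,0.2588)  start (3,4)  tX=0.2588 tY=2.2409  stride 1/|dx|=1.0353 1/|dy|=3.8637
    cross x-line → (2,4), t=0.2588
    cross x-line → (1,4), t=1.2941
    cross y-line → (1,5), t=2.2409 (wall)
  → r_4 = 2.2409

ranges = [3.5406, 0.7765, 1.6357, 2.2409]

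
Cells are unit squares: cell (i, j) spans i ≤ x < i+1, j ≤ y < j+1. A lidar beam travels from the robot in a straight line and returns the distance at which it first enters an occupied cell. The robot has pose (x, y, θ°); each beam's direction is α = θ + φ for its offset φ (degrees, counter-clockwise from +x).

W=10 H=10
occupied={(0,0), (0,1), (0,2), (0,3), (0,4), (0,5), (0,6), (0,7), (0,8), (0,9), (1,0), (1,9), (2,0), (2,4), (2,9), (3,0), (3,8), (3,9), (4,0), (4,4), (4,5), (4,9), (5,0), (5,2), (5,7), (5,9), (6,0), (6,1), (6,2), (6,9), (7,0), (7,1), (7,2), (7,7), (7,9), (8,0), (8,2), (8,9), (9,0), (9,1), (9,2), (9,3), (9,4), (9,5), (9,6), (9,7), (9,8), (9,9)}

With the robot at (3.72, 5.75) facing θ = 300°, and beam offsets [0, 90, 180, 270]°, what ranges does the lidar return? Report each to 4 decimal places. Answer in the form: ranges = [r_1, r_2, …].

beam 1: φ=0°, α=300°
  cosα=0.5000 sinα=-0.8660 | (3,5) | tMaxX 0.5600 tMaxY 0.8660 | tΔX 2.0000 tΔY 1.1547
    t=0.5600 [x] (4,5) — stop
  → r_1 = 0.5600
beam 2: φ=90°, α=30°
  cosα=0.8660 sinα=0.5000 | (3,5) | tMaxX 0.3233 tMaxY 0.5000 | tΔX 1.1547 tΔY 2.0000
    t=0.3233 [x] (4,5) — stop
  → r_2 = 0.3233
beam 3: φ=180°, α=120°
  cosα=-0.5000 sinα=0.8660 | (3,5) | tMaxX 1.4400 tMaxY 0.2887 | tΔX 2.0000 tΔY 1.1547
    t=0.2887 [y] (3,6)
    t=1.4400 [x] (2,6)
    t=1.4434 [y] (2,7)
    t=2.5981 [y] (2,8)
    t=3.4400 [x] (1,8)
    t=3.7528 [y] (1,9) — stop
  → r_3 = 3.7528
beam 4: φ=270°, α=210°
  cosα=-0.8660 sinα=-0.5000 | (3,5) | tMaxX 0.8314 tMaxY 1.5000 | tΔX 1.1547 tΔY 2.0000
    t=0.8314 [x] (2,5)
    t=1.5000 [y] (2,4) — stop
  → r_4 = 1.5000

ranges = [0.5600, 0.3233, 3.7528, 1.5000]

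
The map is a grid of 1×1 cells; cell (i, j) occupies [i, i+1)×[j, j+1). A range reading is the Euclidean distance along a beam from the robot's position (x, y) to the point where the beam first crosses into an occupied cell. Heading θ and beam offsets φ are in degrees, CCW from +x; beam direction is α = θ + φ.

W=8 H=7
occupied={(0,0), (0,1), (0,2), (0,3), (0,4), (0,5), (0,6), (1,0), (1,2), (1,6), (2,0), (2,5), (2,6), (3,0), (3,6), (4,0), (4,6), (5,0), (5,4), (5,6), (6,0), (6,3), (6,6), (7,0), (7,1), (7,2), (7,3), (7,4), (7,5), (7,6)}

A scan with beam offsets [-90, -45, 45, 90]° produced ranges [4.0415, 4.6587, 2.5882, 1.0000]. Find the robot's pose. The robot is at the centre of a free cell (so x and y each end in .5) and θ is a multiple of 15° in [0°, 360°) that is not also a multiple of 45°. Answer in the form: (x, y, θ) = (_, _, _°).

The pose lattice has 26·16 = 416 candidates. Test each by forward raycasting.
  (3.5, 4.5, 30°): beam 2 = 1.5529 ≠ 4.6587 ✗
  (5.5, 1.5, 120°): beam 1 = 1.7321 ≠ 4.0415 ✗
  (1.5, 5.5, 150°): beam 1 = 0.5774 ≠ 4.0415 ✗
  …
  (4.5, 5.5, 300°): r_1=4.0415, r_2=4.6587, r_3=2.5882, r_4=1.0000 — all match ✓
No second candidate reproduces the full scan.

(x, y, θ) = (4.5, 5.5, 300°)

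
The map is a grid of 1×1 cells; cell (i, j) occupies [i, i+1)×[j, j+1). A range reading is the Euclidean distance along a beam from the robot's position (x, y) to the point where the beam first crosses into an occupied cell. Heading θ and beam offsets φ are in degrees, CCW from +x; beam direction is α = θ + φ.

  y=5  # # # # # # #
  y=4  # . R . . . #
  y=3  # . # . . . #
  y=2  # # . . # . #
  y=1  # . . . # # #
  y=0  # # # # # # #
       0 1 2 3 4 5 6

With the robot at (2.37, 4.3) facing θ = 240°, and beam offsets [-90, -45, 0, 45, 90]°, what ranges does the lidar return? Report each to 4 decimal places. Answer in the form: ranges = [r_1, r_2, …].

ranges = [1.4000, 1.4183, 0.3464, 0.3106, 0.6000]

beam 1: φ=-90°, α=150°
  cosα=-0.8660 sinα=0.5000 | (2,4) | tMaxX 0.4272 tMaxY 1.4000 | tΔX 1.1547 tΔY 2.0000
    t=0.4272 [x] (1,4)
    t=1.4000 [y] (1,5) — stop
  → r_1 = 1.4000
beam 2: φ=-45°, α=195°
  cosα=-0.9659 sinα=-0.2588 | (2,4) | tMaxX 0.3831 tMaxY 1.1591 | tΔX 1.0353 tΔY 3.8637
    t=0.3831 [x] (1,4)
    t=1.1591 [y] (1,3)
    t=1.4183 [x] (0,3) — stop
  → r_2 = 1.4183
beam 3: φ=0°, α=240°
  cosα=-0.5000 sinα=-0.8660 | (2,4) | tMaxX 0.7400 tMaxY 0.3464 | tΔX 2.0000 tΔY 1.1547
    t=0.3464 [y] (2,3) — stop
  → r_3 = 0.3464
beam 4: φ=45°, α=285°
  cosα=0.2588 sinα=-0.9659 | (2,4) | tMaxX 2.4341 tMaxY 0.3106 | tΔX 3.8637 tΔY 1.0353
    t=0.3106 [y] (2,3) — stop
  → r_4 = 0.3106
beam 5: φ=90°, α=330°
  cosα=0.8660 sinα=-0.5000 | (2,4) | tMaxX 0.7275 tMaxY 0.6000 | tΔX 1.1547 tΔY 2.0000
    t=0.6000 [y] (2,3) — stop
  → r_5 = 0.6000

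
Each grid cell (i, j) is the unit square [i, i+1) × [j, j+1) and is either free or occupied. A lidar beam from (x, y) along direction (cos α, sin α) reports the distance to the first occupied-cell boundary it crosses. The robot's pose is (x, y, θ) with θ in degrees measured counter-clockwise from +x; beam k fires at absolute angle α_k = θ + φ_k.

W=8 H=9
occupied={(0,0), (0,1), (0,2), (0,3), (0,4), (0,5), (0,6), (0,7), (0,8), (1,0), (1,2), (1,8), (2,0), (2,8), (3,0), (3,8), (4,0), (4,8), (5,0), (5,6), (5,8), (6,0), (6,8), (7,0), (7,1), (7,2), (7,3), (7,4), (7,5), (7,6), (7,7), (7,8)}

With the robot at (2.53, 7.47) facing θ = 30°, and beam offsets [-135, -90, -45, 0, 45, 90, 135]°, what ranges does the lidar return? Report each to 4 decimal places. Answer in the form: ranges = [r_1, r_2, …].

beam 1: φ=-135°, α=255°
  cosα=-0.2588 sinα=-0.9659 | (2,7) | tMaxX 2.0478 tMaxY 0.4866 | tΔX 3.8637 tΔY 1.0353
    t=0.4866 [y] (2,6)
    t=1.5219 [y] (2,5)
    t=2.0478 [x] (1,5)
    t=2.5571 [y] (1,4)
    t=3.5924 [y] (1,3)
    t=4.6277 [y] (1,2) — stop
  → r_1 = 4.6277
beam 2: φ=-90°, α=300°
  cosα=0.5000 sinα=-0.8660 | (2,7) | tMaxX 0.9400 tMaxY 0.5427 | tΔX 2.0000 tΔY 1.1547
    t=0.5427 [y] (2,6)
    t=0.9400 [x] (3,6)
    t=1.6974 [y] (3,5)
    t=2.8521 [y] (3,4)
    t=2.9400 [x] (4,4)
    t=4.0068 [y] (4,3)
    t=4.9400 [x] (5,3)
    t=5.1615 [y] (5,2)
    t=6.3162 [y] (5,1)
    t=6.9400 [x] (6,1)
    t=7.4709 [y] (6,0) — stop
  → r_2 = 7.4709
beam 3: φ=-45°, α=345°
  cosα=0.9659 sinα=-0.2588 | (2,7) | tMaxX 0.4866 tMaxY 1.8159 | tΔX 1.0353 tΔY 3.8637
    t=0.4866 [x] (3,7)
    t=1.5219 [x] (4,7)
    t=1.8159 [y] (4,6)
    t=2.5571 [x] (5,6) — stop
  → r_3 = 2.5571
beam 4: φ=0°, α=30°
  cosα=0.8660 sinα=0.5000 | (2,7) | tMaxX 0.5427 tMaxY 1.0600 | tΔX 1.1547 tΔY 2.0000
    t=0.5427 [x] (3,7)
    t=1.0600 [y] (3,8) — stop
  → r_4 = 1.0600
beam 5: φ=45°, α=75°
  cosα=0.2588 sinα=0.9659 | (2,7) | tMaxX 1.8159 tMaxY 0.5487 | tΔX 3.8637 tΔY 1.0353
    t=0.5487 [y] (2,8) — stop
  → r_5 = 0.5487
beam 6: φ=90°, α=120°
  cosα=-0.5000 sinα=0.8660 | (2,7) | tMaxX 1.0600 tMaxY 0.6120 | tΔX 2.0000 tΔY 1.1547
    t=0.6120 [y] (2,8) — stop
  → r_6 = 0.6120
beam 7: φ=135°, α=165°
  cosα=-0.9659 sinα=0.2588 | (2,7) | tMaxX 0.5487 tMaxY 2.0478 | tΔX 1.0353 tΔY 3.8637
    t=0.5487 [x] (1,7)
    t=1.5840 [x] (0,7) — stop
  → r_7 = 1.5840

ranges = [4.6277, 7.4709, 2.5571, 1.0600, 0.5487, 0.6120, 1.5840]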